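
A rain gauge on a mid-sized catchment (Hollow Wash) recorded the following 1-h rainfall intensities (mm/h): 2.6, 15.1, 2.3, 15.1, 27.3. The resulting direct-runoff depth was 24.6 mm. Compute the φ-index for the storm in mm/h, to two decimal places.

φ ≈ 10.97 mm/h

Only the 3 blocks with intensity above φ contribute runoff: 15.1, 15.1, 27.3 mm/h.
Σ(I−φ)·Δt = d  ⇒  (15.1+15.1+27.3 − 3φ)·1 = 24.6
φ = (57.50 − 24.6/1) / 3 = 10.97 mm/h.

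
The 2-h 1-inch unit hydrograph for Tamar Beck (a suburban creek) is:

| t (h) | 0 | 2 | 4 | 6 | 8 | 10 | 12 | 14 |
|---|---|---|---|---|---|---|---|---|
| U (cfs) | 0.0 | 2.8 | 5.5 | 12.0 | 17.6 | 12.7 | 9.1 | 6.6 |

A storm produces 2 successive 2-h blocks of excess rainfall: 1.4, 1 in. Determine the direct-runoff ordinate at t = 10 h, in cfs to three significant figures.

By discrete convolution, Q_j = Σ (P_i / 1 in) · U_{j−i}.
At t = 10 h (j=5): Q = (1.4/1)·12.7 + (1/1)·17.6 = 35.4 cfs.

Q ≈ 35.4 cfs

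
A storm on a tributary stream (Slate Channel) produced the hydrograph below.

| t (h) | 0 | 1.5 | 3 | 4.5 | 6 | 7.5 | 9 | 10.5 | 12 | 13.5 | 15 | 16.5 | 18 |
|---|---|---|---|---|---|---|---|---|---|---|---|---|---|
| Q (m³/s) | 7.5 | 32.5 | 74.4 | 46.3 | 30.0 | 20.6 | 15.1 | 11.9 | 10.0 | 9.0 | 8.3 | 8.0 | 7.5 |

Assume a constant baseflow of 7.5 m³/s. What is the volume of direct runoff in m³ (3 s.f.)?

Direct-runoff ordinates (Q − Q_b): 0.0, 25.0, 66.9, 38.8, 22.5, 13.1, 7.6, 4.4, 2.5, 1.5, 0.8, 0.5, 0.0 m³/s.
ΣQ_DR = 183.6 m³/s.
With Δt = 1.5 h = 5400 s, V = ΣQ_DR · Δt = 183.6 × 5400 = 9.91 × 10^5 m³.

V ≈ 9.91 × 10^5 m³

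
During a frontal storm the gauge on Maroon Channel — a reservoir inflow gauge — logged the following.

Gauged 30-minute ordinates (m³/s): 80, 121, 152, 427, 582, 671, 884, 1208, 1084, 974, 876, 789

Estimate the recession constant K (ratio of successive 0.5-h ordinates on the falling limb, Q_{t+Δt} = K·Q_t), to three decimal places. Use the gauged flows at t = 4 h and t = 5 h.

K ≈ 0.899

Using the recession-limb readings at t = 4 h and t = 5 h: Q falls from 1084 to 876 m³/s over 2 intervals.
K = (Q₂/Q₁)^(1/2) = (876/1084)^(1/2) = 0.899.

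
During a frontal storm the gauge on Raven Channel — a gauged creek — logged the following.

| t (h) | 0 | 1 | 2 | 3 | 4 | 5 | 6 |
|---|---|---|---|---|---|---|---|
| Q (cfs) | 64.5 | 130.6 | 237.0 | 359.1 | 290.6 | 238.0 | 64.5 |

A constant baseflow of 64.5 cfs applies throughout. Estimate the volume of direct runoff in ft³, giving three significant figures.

V ≈ 3.36 × 10^6 ft³

Direct-runoff ordinates (Q − Q_b): 0.0, 66.1, 172.5, 294.6, 226.1, 173.5, 0.0 cfs.
ΣQ_DR = 932.8 cfs.
With Δt = 1 h = 3600 s, V = ΣQ_DR · Δt = 932.8 × 3600 = 3.36 × 10^6 ft³.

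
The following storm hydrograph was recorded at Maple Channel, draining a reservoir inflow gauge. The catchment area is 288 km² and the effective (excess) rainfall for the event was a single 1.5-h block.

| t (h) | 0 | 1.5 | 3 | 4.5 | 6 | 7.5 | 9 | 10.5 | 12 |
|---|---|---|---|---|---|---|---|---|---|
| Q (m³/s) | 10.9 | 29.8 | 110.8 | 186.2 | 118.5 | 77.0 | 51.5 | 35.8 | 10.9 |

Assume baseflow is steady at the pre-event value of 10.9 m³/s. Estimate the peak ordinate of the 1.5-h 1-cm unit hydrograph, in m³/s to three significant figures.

Direct runoff: 0.0, 18.9, 99.9, 175.3, 107.6, 66.1, 40.6, 24.9, 0.0 m³/s; ΣQ_DR = 533.3 m³/s, peak = 175.3 m³/s.
Runoff depth d = ΣQ_DR·Δt / A = 533.3 × 5400 / (288 km²) = 9.999 mm.
The 1-cm UH is the DRH scaled by (10 mm)/d, so U_p = 175.3 × 10/9.999 = 175 m³/s.

U_p ≈ 175 m³/s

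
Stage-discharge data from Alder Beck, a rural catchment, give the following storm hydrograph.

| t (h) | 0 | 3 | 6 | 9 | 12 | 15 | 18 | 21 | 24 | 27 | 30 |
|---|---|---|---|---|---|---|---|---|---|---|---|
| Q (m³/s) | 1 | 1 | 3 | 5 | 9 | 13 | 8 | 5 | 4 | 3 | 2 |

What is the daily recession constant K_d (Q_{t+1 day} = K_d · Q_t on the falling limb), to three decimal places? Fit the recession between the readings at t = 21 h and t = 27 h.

K_d ≈ 0.130

Between t = 21 h and t = 27 h the flow falls from 5 to 3 m³/s over 2×3 h = 6 h.
Per-interval ratio K = (3/5)^(1/2) = 0.7746; K_d = K^(24/3) = 0.130.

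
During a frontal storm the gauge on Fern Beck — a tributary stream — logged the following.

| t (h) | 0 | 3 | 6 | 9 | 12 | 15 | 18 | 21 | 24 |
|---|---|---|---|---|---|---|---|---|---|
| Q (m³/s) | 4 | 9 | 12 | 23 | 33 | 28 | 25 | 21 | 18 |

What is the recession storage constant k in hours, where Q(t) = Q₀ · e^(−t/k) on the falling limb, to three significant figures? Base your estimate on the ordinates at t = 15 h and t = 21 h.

On the falling limb, Q drops from 28 to 21 m³/s between t = 15 h and t = 21 h (Δt = 6 h).
k = −Δt / ln(Q₂/Q₁) = −6 / ln(21/28) = 20.9 h.

k ≈ 20.9 h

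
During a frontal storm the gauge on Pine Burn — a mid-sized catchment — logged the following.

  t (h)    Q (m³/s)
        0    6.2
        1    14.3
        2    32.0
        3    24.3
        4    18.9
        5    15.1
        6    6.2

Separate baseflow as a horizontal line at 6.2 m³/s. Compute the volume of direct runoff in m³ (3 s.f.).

V ≈ 2.65 × 10^5 m³

Direct-runoff ordinates (Q − Q_b): 0.0, 8.1, 25.8, 18.1, 12.7, 8.9, 0.0 m³/s.
ΣQ_DR = 73.60 m³/s.
With Δt = 1 h = 3600 s, V = ΣQ_DR · Δt = 73.60 × 3600 = 2.65 × 10^5 m³.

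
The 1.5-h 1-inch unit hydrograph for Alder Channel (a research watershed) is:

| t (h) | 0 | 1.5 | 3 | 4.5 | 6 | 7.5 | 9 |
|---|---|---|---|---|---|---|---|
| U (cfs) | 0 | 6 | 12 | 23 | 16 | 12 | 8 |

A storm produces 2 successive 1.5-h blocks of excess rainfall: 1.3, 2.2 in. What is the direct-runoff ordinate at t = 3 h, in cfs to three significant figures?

By discrete convolution, Q_j = Σ (P_i / 1 in) · U_{j−i}.
At t = 3 h (j=2): Q = (1.3/1)·12 + (2.2/1)·6 = 28.8 cfs.

Q ≈ 28.8 cfs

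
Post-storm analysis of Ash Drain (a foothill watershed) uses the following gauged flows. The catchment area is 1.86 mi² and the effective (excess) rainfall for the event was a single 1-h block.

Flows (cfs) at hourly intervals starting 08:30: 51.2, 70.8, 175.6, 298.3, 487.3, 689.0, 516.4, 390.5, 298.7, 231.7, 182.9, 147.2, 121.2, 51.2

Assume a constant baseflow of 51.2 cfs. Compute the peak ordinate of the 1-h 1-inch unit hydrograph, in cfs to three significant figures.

U_p ≈ 256 cfs

Direct runoff: 0.0, 19.6, 124.4, 247.1, 436.1, 637.8, 465.2, 339.3, 247.5, 180.5, 131.7, 96.0, 70.0, 0.0 cfs; ΣQ_DR = 2995 cfs, peak = 637.8 cfs.
Runoff depth d = ΣQ_DR·Δt / A = 2995 × 3600 / (1.86 mi²) = 2.495 in.
The 1-inch UH is the DRH scaled by (1 in)/d, so U_p = 637.8 × 1/2.495 = 256 cfs.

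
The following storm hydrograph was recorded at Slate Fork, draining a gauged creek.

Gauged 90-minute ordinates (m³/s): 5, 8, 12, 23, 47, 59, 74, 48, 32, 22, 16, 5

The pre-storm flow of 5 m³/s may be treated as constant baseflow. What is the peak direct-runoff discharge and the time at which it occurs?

Subtracting baseflow gives direct-runoff ordinates: 0.0, 3.0, 7.0, 18.0, 42.0, 54.0, 69.0, 43.0, 27.0, 17.0, 11.0, 0.0 m³/s.
The maximum is 69.0 m³/s, occurring at the reading for t = 9 h.

Q_p = 69.0 m³/s at t = 9 h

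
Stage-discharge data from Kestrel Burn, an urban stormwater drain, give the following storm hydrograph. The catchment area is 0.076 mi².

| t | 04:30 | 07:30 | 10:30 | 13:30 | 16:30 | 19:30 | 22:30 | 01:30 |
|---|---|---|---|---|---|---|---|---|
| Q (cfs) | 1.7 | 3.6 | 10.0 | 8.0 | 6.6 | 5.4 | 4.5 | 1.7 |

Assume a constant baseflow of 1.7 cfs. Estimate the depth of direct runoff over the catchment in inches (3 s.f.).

d ≈ 1.71 in

Direct runoff: 0.0, 1.9, 8.3, 6.3, 4.9, 3.7, 2.8, 0.0 cfs; ΣQ_DR = 27.90 cfs.
V = ΣQ_DR · Δt = 27.90 × 10800 s = 3.013 × 10^5 ft³.
Over A = 0.076 mi², depth = V / A = 1.71 in.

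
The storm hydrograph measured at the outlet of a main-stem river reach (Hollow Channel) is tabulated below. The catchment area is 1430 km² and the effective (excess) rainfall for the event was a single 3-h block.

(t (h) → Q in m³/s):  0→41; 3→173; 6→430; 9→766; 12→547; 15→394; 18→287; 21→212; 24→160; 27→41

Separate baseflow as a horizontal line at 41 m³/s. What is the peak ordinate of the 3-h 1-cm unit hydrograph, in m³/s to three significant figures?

U_p ≈ 363 m³/s

Direct runoff: 0.0, 132.0, 389.0, 725.0, 506.0, 353.0, 246.0, 171.0, 119.0, 0.0 m³/s; ΣQ_DR = 2641 m³/s, peak = 725.0 m³/s.
Runoff depth d = ΣQ_DR·Δt / A = 2641 × 10800 / (1430 km²) = 19.95 mm.
The 1-cm UH is the DRH scaled by (10 mm)/d, so U_p = 725.0 × 10/19.95 = 363 m³/s.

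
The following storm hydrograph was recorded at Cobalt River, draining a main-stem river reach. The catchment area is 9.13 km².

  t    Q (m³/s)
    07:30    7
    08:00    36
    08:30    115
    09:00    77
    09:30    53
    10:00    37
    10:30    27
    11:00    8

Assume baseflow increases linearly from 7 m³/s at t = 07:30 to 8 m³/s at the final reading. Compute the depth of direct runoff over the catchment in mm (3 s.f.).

d ≈ 59.1 mm

Direct runoff: 0.00, 28.86, 107.71, 69.57, 45.43, 29.29, 19.14, 0.00 m³/s; ΣQ_DR = 300.0 m³/s.
V = ΣQ_DR · Δt = 300.0 × 1800 s = 5.400 × 10^5 m³.
Over A = 9.13 km², depth = V / A = 59.1 mm.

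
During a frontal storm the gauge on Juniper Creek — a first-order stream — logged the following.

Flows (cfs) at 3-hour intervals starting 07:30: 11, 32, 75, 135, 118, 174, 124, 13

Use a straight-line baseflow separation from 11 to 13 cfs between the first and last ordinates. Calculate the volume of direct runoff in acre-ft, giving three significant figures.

V ≈ 145 acre-ft

Direct-runoff ordinates (Q − Q_b): 0.00, 20.71, 63.43, 123.14, 105.86, 161.57, 111.29, 0.00 cfs.
ΣQ_DR = 586.0 cfs.
With Δt = 3 h = 10800 s, V = ΣQ_DR · Δt = 586.0 × 10800 = 6.33 × 10^6 ft³ = 145 acre-ft.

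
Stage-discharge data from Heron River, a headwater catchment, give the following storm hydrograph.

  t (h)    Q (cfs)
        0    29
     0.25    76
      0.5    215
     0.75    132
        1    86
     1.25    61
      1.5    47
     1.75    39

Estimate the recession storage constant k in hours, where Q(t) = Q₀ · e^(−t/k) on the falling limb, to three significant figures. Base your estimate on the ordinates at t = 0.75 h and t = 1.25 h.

On the falling limb, Q drops from 132 to 61 cfs between t = 0.75 h and t = 1.25 h (Δt = 0.5 h).
k = −Δt / ln(Q₂/Q₁) = −0.5 / ln(61/132) = 0.648 h.

k ≈ 0.648 h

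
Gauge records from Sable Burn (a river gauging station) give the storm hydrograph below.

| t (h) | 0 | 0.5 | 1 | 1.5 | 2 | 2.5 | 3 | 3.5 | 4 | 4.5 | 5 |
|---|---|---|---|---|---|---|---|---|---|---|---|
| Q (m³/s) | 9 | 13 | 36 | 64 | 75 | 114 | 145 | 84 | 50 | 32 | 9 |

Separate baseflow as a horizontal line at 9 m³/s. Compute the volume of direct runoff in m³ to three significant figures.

Direct-runoff ordinates (Q − Q_b): 0.0, 4.0, 27.0, 55.0, 66.0, 105.0, 136.0, 75.0, 41.0, 23.0, 0.0 m³/s.
ΣQ_DR = 532.0 m³/s.
With Δt = 0.5 h = 1800 s, V = ΣQ_DR · Δt = 532.0 × 1800 = 9.58 × 10^5 m³.

V ≈ 9.58 × 10^5 m³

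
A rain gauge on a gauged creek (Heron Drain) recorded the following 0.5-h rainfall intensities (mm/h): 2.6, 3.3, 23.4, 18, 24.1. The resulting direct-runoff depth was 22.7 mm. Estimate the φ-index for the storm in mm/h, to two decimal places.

φ ≈ 6.70 mm/h

Only the 3 blocks with intensity above φ contribute runoff: 23.4, 18, 24.1 mm/h.
Σ(I−φ)·Δt = d  ⇒  (23.4+18+24.1 − 3φ)·0.5 = 22.7
φ = (65.50 − 22.7/0.5) / 3 = 6.70 mm/h.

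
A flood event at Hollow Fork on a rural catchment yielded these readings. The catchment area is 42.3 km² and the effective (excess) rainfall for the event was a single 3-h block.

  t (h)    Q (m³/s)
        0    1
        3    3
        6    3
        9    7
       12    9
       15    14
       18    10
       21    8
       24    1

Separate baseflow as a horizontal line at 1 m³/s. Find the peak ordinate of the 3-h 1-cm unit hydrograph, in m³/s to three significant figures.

U_p ≈ 10.8 m³/s

Direct runoff: 0.0, 2.0, 2.0, 6.0, 8.0, 13.0, 9.0, 7.0, 0.0 m³/s; ΣQ_DR = 47.00 m³/s, peak = 13.0 m³/s.
Runoff depth d = ΣQ_DR·Δt / A = 47.00 × 10800 / (42.3 km²) = 12.00 mm.
The 1-cm UH is the DRH scaled by (10 mm)/d, so U_p = 13.0 × 10/12.00 = 10.8 m³/s.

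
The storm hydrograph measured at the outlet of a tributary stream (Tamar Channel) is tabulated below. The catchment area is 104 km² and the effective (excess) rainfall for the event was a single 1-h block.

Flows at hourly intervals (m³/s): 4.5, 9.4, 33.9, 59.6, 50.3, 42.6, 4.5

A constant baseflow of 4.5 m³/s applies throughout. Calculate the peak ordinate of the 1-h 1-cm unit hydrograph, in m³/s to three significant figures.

Direct runoff: 0.0, 4.9, 29.4, 55.1, 45.8, 38.1, 0.0 m³/s; ΣQ_DR = 173.3 m³/s, peak = 55.1 m³/s.
Runoff depth d = ΣQ_DR·Δt / A = 173.3 × 3600 / (104 km²) = 5.999 mm.
The 1-cm UH is the DRH scaled by (10 mm)/d, so U_p = 55.1 × 10/5.999 = 91.9 m³/s.

U_p ≈ 91.9 m³/s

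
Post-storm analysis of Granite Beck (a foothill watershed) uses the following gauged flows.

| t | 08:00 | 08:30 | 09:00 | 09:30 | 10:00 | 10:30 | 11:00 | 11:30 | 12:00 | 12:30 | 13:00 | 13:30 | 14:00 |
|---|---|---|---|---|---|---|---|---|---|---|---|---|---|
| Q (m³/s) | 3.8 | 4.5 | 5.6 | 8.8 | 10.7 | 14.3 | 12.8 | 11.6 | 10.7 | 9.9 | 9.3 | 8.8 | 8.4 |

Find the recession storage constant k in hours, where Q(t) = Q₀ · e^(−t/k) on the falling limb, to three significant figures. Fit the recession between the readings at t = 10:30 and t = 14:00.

On the falling limb, Q drops from 14.3 to 8.4 m³/s between t = 10:30 and t = 14:00 (Δt = 3.5 h).
k = −Δt / ln(Q₂/Q₁) = −3.5 / ln(8.4/14.3) = 6.58 h.

k ≈ 6.58 h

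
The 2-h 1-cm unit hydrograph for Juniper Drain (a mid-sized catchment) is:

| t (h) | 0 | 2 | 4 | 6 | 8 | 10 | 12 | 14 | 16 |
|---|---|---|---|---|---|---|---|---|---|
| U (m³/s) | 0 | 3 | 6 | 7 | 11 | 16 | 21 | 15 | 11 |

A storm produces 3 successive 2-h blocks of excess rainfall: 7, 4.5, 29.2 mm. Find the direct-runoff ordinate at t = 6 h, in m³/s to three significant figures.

By discrete convolution, Q_j = Σ (P_i / 10 mm) · U_{j−i}.
At t = 6 h (j=3): Q = (7/10)·7 + (4.5/10)·6 + (29.2/10)·3 = 16.4 m³/s.

Q ≈ 16.4 m³/s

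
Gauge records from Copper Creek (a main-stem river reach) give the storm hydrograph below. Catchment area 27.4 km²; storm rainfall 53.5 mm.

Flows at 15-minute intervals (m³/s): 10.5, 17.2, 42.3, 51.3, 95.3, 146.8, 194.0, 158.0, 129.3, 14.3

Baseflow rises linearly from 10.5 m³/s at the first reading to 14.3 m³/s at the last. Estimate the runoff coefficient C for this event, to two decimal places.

ΣQ_DR = 735.0 m³/s; V = ΣQ_DR·Δt = 6.615 × 10^5 m³.
Runoff depth d = V / A = 24.14 mm.
C = d / P = 24.14 / 53.5 = 0.45.

C ≈ 0.45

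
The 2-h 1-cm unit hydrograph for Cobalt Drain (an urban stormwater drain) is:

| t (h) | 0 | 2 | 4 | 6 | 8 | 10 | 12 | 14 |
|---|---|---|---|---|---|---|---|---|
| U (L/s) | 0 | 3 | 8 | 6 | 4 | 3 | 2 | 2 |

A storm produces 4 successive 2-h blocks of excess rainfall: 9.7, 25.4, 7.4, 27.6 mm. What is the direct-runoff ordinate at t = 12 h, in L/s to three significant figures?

Q ≈ 29.1 L/s

By discrete convolution, Q_j = Σ (P_i / 10 mm) · U_{j−i}.
At t = 12 h (j=6): Q = (9.7/10)·2 + (25.4/10)·3 + (7.4/10)·4 + (27.6/10)·6 = 29.1 L/s.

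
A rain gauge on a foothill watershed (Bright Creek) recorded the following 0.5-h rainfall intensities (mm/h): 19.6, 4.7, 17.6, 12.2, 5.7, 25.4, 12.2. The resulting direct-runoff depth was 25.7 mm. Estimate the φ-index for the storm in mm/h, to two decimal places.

Only the 5 blocks with intensity above φ contribute runoff: 19.6, 17.6, 12.2, 25.4, 12.2 mm/h.
Σ(I−φ)·Δt = d  ⇒  (19.6+17.6+12.2+25.4+12.2 − 5φ)·0.5 = 25.7
φ = (87.00 − 25.7/0.5) / 5 = 7.12 mm/h.

φ ≈ 7.12 mm/h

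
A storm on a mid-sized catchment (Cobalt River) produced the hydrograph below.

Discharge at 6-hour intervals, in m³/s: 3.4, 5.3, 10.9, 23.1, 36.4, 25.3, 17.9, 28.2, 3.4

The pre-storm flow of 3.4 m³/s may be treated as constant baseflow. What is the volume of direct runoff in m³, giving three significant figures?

V ≈ 2.66 × 10^6 m³

Direct-runoff ordinates (Q − Q_b): 0.0, 1.9, 7.5, 19.7, 33.0, 21.9, 14.5, 24.8, 0.0 m³/s.
ΣQ_DR = 123.3 m³/s.
With Δt = 6 h = 21600 s, V = ΣQ_DR · Δt = 123.3 × 21600 = 2.66 × 10^6 m³.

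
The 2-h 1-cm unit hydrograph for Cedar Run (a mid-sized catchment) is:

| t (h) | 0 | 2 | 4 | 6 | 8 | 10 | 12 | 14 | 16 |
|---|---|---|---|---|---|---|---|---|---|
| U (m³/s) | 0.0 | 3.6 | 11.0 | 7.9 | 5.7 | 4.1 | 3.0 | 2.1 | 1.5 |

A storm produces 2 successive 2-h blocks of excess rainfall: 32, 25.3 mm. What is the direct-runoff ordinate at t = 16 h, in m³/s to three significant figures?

Q ≈ 10.1 m³/s

By discrete convolution, Q_j = Σ (P_i / 10 mm) · U_{j−i}.
At t = 16 h (j=8): Q = (32/10)·1.5 + (25.3/10)·2.1 = 10.1 m³/s.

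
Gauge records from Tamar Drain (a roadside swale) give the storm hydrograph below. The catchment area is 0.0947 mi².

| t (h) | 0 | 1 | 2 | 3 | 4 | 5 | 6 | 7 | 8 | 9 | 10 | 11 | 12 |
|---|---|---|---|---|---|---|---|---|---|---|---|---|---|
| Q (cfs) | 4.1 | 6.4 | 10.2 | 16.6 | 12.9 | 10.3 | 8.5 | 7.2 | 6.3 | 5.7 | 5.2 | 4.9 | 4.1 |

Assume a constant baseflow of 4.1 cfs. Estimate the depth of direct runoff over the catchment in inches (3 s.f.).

Direct runoff: 0.0, 2.3, 6.1, 12.5, 8.8, 6.2, 4.4, 3.1, 2.2, 1.6, 1.1, 0.8, 0.0 cfs; ΣQ_DR = 49.10 cfs.
V = ΣQ_DR · Δt = 49.10 × 3600 s = 1.768 × 10^5 ft³.
Over A = 0.0947 mi², depth = V / A = 0.803 in.

d ≈ 0.803 in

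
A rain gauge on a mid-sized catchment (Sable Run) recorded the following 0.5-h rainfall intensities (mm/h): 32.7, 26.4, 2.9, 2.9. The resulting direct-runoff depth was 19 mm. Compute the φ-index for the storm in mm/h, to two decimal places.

Only the 2 blocks with intensity above φ contribute runoff: 32.7, 26.4 mm/h.
Σ(I−φ)·Δt = d  ⇒  (32.7+26.4 − 2φ)·0.5 = 19
φ = (59.10 − 19/0.5) / 2 = 10.55 mm/h.

φ ≈ 10.55 mm/h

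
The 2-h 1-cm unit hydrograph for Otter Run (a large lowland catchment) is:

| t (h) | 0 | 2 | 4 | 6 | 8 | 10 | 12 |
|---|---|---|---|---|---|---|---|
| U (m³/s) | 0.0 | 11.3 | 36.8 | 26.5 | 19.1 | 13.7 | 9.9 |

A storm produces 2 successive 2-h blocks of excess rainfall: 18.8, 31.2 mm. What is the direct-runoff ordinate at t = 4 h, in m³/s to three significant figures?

Q ≈ 104 m³/s

By discrete convolution, Q_j = Σ (P_i / 10 mm) · U_{j−i}.
At t = 4 h (j=2): Q = (18.8/10)·36.8 + (31.2/10)·11.3 = 104 m³/s.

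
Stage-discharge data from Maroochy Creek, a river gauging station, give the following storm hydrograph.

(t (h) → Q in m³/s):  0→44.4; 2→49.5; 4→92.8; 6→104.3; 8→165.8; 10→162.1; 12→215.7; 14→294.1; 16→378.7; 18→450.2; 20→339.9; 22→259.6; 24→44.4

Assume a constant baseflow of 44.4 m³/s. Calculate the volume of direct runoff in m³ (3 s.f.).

V ≈ 1.46 × 10^7 m³

Direct-runoff ordinates (Q − Q_b): 0.0, 5.1, 48.4, 59.9, 121.4, 117.7, 171.3, 249.7, 334.3, 405.8, 295.5, 215.2, 0.0 m³/s.
ΣQ_DR = 2024 m³/s.
With Δt = 2 h = 7200 s, V = ΣQ_DR · Δt = 2024 × 7200 = 1.46 × 10^7 m³.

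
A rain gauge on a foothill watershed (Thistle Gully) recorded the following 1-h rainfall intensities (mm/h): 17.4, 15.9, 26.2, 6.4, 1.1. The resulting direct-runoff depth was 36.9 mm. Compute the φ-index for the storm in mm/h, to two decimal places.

φ ≈ 7.53 mm/h

Only the 3 blocks with intensity above φ contribute runoff: 17.4, 15.9, 26.2 mm/h.
Σ(I−φ)·Δt = d  ⇒  (17.4+15.9+26.2 − 3φ)·1 = 36.9
φ = (59.50 − 36.9/1) / 3 = 7.53 mm/h.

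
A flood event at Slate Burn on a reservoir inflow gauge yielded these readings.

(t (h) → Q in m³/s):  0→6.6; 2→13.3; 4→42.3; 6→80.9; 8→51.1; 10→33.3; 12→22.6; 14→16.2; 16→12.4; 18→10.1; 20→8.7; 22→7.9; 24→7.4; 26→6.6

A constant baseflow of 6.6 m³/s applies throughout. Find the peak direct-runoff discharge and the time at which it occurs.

Q_p = 74.3 m³/s at t = 6 h

Subtracting baseflow gives direct-runoff ordinates: 0.0, 6.7, 35.7, 74.3, 44.5, 26.7, 16.0, 9.6, 5.8, 3.5, 2.1, 1.3, 0.8, 0.0 m³/s.
The maximum is 74.3 m³/s, occurring at the reading for t = 6 h.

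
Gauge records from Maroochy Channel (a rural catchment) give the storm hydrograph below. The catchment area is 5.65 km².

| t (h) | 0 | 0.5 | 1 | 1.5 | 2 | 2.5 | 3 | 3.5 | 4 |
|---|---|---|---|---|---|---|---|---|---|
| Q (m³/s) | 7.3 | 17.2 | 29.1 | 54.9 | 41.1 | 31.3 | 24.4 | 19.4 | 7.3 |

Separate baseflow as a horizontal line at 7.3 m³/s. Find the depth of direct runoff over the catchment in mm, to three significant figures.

Direct runoff: 0.0, 9.9, 21.8, 47.6, 33.8, 24.0, 17.1, 12.1, 0.0 m³/s; ΣQ_DR = 166.3 m³/s.
V = ΣQ_DR · Δt = 166.3 × 1800 s = 2.993 × 10^5 m³.
Over A = 5.65 km², depth = V / A = 53.0 mm.

d ≈ 53.0 mm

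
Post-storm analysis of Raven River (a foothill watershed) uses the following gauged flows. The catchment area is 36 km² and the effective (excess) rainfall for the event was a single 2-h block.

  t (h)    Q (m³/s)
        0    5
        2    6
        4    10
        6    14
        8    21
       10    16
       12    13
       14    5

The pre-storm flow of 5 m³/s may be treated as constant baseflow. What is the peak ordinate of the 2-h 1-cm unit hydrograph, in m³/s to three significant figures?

U_p ≈ 16.0 m³/s

Direct runoff: 0.0, 1.0, 5.0, 9.0, 16.0, 11.0, 8.0, 0.0 m³/s; ΣQ_DR = 50.00 m³/s, peak = 16.0 m³/s.
Runoff depth d = ΣQ_DR·Δt / A = 50.00 × 7200 / (36 km²) = 10.00 mm.
The 1-cm UH is the DRH scaled by (10 mm)/d, so U_p = 16.0 × 10/10.00 = 16.0 m³/s.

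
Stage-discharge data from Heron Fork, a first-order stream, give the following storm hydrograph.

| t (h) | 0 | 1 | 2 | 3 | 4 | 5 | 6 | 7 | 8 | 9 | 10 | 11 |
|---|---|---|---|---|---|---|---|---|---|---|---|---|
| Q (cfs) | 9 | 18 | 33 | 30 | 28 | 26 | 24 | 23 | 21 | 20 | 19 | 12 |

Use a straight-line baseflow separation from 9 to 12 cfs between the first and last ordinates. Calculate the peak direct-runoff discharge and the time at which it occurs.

Subtracting baseflow gives direct-runoff ordinates: 0.00, 8.73, 23.45, 20.18, 17.91, 15.64, 13.36, 12.09, 9.82, 8.55, 7.27, 0.00 cfs.
The maximum is 23.45 cfs, occurring at the reading for t = 2 h.

Q_p = 23.45 cfs at t = 2 h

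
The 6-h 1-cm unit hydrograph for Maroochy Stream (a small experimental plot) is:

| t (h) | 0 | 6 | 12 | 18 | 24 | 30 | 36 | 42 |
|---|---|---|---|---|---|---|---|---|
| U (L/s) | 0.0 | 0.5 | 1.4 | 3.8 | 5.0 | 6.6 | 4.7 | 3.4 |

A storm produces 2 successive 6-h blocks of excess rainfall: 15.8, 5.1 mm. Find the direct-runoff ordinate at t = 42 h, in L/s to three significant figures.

Q ≈ 7.77 L/s

By discrete convolution, Q_j = Σ (P_i / 10 mm) · U_{j−i}.
At t = 42 h (j=7): Q = (15.8/10)·3.4 + (5.1/10)·4.7 = 7.77 L/s.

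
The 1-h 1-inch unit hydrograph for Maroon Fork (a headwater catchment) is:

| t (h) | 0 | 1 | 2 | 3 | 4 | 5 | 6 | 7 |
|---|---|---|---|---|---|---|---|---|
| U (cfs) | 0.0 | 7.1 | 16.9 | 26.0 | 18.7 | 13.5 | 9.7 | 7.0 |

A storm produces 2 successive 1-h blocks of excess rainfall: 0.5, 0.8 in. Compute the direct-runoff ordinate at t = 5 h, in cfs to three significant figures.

By discrete convolution, Q_j = Σ (P_i / 1 in) · U_{j−i}.
At t = 5 h (j=5): Q = (0.5/1)·13.5 + (0.8/1)·18.7 = 21.7 cfs.

Q ≈ 21.7 cfs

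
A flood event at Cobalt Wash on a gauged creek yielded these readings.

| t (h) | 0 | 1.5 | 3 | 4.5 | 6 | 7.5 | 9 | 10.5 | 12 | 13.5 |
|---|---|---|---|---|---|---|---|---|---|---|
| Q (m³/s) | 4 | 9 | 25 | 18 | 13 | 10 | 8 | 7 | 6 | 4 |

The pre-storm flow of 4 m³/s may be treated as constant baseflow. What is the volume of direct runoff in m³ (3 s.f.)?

Direct-runoff ordinates (Q − Q_b): 0.0, 5.0, 21.0, 14.0, 9.0, 6.0, 4.0, 3.0, 2.0, 0.0 m³/s.
ΣQ_DR = 64.00 m³/s.
With Δt = 1.5 h = 5400 s, V = ΣQ_DR · Δt = 64.00 × 5400 = 3.46 × 10^5 m³.

V ≈ 3.46 × 10^5 m³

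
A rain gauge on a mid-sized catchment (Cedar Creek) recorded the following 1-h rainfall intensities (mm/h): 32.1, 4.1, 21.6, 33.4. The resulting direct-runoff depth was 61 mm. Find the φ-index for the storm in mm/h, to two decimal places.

φ ≈ 8.70 mm/h

Only the 3 blocks with intensity above φ contribute runoff: 32.1, 21.6, 33.4 mm/h.
Σ(I−φ)·Δt = d  ⇒  (32.1+21.6+33.4 − 3φ)·1 = 61
φ = (87.10 − 61/1) / 3 = 8.70 mm/h.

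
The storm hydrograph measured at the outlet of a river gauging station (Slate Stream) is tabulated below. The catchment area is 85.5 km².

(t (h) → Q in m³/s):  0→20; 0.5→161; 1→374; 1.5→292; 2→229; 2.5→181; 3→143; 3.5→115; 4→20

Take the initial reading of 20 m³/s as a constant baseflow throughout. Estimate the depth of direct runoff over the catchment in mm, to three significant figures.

d ≈ 28.5 mm

Direct runoff: 0.0, 141.0, 354.0, 272.0, 209.0, 161.0, 123.0, 95.0, 0.0 m³/s; ΣQ_DR = 1355 m³/s.
V = ΣQ_DR · Δt = 1355 × 1800 s = 2.439 × 10^6 m³.
Over A = 85.5 km², depth = V / A = 28.5 mm.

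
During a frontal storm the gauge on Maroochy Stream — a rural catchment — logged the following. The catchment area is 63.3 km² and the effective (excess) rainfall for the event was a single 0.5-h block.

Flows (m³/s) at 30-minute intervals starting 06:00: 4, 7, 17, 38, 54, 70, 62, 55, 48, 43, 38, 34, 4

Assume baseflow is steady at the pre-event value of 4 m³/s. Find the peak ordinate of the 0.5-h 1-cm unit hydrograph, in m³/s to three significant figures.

Direct runoff: 0.0, 3.0, 13.0, 34.0, 50.0, 66.0, 58.0, 51.0, 44.0, 39.0, 34.0, 30.0, 0.0 m³/s; ΣQ_DR = 422.0 m³/s, peak = 66.0 m³/s.
Runoff depth d = ΣQ_DR·Δt / A = 422.0 × 1800 / (63.3 km²) = 12.00 mm.
The 1-cm UH is the DRH scaled by (10 mm)/d, so U_p = 66.0 × 10/12.00 = 55.0 m³/s.

U_p ≈ 55.0 m³/s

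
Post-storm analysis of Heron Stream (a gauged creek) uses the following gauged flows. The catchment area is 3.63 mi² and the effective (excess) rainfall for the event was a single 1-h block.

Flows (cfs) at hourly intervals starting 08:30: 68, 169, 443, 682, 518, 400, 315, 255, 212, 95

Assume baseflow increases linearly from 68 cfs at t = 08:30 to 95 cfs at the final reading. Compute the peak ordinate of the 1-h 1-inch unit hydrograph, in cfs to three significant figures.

Direct runoff: 0.00, 98.00, 369.00, 605.00, 438.00, 317.00, 229.00, 166.00, 120.00, 0.00 cfs; ΣQ_DR = 2342 cfs, peak = 605.00 cfs.
Runoff depth d = ΣQ_DR·Δt / A = 2342 × 3600 / (3.63 mi²) = 0.9998 in.
The 1-inch UH is the DRH scaled by (1 in)/d, so U_p = 605.00 × 1/0.9998 = 605 cfs.

U_p ≈ 605 cfs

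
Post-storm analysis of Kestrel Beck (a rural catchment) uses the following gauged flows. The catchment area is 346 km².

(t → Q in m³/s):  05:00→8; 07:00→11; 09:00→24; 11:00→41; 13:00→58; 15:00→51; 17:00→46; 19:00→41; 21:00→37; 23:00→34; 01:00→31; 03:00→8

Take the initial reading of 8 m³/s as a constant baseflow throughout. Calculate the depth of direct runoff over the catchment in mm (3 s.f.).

Direct runoff: 0.0, 3.0, 16.0, 33.0, 50.0, 43.0, 38.0, 33.0, 29.0, 26.0, 23.0, 0.0 m³/s; ΣQ_DR = 294.0 m³/s.
V = ΣQ_DR · Δt = 294.0 × 7200 s = 2.117 × 10^6 m³.
Over A = 346 km², depth = V / A = 6.12 mm.

d ≈ 6.12 mm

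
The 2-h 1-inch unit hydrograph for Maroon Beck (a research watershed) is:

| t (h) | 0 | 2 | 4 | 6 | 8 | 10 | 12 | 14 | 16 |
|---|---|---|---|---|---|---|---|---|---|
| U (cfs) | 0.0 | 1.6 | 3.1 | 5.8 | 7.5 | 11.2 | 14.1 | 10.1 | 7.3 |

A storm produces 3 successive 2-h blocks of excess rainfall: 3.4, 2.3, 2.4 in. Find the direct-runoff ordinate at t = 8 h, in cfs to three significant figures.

By discrete convolution, Q_j = Σ (P_i / 1 in) · U_{j−i}.
At t = 8 h (j=4): Q = (3.4/1)·7.5 + (2.3/1)·5.8 + (2.4/1)·3.1 = 46.3 cfs.

Q ≈ 46.3 cfs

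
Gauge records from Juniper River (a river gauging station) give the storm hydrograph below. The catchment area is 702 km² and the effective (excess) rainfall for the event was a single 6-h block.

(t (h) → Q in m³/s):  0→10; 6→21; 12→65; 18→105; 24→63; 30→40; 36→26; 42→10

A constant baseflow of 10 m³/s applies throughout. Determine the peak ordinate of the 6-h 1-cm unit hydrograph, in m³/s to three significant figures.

U_p ≈ 119 m³/s

Direct runoff: 0.0, 11.0, 55.0, 95.0, 53.0, 30.0, 16.0, 0.0 m³/s; ΣQ_DR = 260.0 m³/s, peak = 95.0 m³/s.
Runoff depth d = ΣQ_DR·Δt / A = 260.0 × 21600 / (702 km²) = 8.000 mm.
The 1-cm UH is the DRH scaled by (10 mm)/d, so U_p = 95.0 × 10/8.000 = 119 m³/s.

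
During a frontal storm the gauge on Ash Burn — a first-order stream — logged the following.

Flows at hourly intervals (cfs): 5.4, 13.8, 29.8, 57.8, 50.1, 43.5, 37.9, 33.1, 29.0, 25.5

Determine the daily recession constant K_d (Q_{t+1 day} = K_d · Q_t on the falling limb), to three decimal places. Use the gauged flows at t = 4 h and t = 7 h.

K_d ≈ 0.036

Between t = 4 h and t = 7 h the flow falls from 50.1 to 33.1 cfs over 3×1 h = 3 h.
Per-interval ratio K = (33.1/50.1)^(1/3) = 0.8710; K_d = K^(24/1) = 0.036.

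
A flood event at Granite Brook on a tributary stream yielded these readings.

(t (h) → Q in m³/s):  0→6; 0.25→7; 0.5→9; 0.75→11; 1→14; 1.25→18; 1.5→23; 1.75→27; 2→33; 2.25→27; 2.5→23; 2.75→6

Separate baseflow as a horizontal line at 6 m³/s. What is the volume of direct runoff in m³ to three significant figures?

V ≈ 1.19 × 10^5 m³

Direct-runoff ordinates (Q − Q_b): 0.0, 1.0, 3.0, 5.0, 8.0, 12.0, 17.0, 21.0, 27.0, 21.0, 17.0, 0.0 m³/s.
ΣQ_DR = 132.0 m³/s.
With Δt = 0.25 h = 900 s, V = ΣQ_DR · Δt = 132.0 × 900 = 1.19 × 10^5 m³.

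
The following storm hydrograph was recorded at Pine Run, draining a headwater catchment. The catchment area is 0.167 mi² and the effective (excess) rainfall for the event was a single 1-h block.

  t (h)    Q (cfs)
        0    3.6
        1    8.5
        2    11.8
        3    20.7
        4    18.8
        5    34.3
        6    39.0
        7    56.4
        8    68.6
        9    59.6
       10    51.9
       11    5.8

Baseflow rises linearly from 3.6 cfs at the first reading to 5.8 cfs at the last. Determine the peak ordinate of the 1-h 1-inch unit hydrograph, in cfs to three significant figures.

Direct runoff: 0.00, 4.70, 7.80, 16.50, 14.40, 29.70, 34.20, 51.40, 63.40, 54.20, 46.30, 0.00 cfs; ΣQ_DR = 322.6 cfs, peak = 63.40 cfs.
Runoff depth d = ΣQ_DR·Δt / A = 322.6 × 3600 / (0.167 mi²) = 2.993 in.
The 1-inch UH is the DRH scaled by (1 in)/d, so U_p = 63.40 × 1/2.993 = 21.2 cfs.

U_p ≈ 21.2 cfs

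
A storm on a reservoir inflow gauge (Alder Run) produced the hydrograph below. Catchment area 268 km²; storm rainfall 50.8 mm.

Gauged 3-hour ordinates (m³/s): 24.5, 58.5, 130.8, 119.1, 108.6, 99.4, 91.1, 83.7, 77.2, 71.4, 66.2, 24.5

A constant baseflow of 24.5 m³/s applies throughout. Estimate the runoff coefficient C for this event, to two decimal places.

C ≈ 0.52

ΣQ_DR = 661.0 m³/s; V = ΣQ_DR·Δt = 7.139 × 10^6 m³.
Runoff depth d = V / A = 26.64 mm.
C = d / P = 26.64 / 50.8 = 0.52.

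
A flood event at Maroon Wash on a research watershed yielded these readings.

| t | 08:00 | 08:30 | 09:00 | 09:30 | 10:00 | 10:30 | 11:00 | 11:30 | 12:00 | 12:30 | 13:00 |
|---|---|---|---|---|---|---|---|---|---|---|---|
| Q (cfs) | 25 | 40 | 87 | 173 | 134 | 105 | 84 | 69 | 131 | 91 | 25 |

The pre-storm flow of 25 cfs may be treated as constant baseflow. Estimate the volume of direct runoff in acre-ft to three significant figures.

Direct-runoff ordinates (Q − Q_b): 0.0, 15.0, 62.0, 148.0, 109.0, 80.0, 59.0, 44.0, 106.0, 66.0, 0.0 cfs.
ΣQ_DR = 689.0 cfs.
With Δt = 0.5 h = 1800 s, V = ΣQ_DR · Δt = 689.0 × 1800 = 1.24 × 10^6 ft³ = 28.5 acre-ft.

V ≈ 28.5 acre-ft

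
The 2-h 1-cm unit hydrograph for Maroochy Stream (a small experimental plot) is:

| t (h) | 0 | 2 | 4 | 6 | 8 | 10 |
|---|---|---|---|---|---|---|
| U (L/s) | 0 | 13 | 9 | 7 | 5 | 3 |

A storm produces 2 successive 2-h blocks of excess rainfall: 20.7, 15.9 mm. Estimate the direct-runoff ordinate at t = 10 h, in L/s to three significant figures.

Q ≈ 14.2 L/s

By discrete convolution, Q_j = Σ (P_i / 10 mm) · U_{j−i}.
At t = 10 h (j=5): Q = (20.7/10)·3 + (15.9/10)·5 = 14.2 L/s.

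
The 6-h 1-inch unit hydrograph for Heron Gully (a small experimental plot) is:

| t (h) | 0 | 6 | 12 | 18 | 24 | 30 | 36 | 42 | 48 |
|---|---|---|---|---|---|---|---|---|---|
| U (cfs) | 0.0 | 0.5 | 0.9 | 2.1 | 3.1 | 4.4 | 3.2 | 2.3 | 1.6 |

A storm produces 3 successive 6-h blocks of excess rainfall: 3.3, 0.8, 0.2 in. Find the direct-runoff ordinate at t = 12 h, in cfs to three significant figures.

Q ≈ 3.37 cfs

By discrete convolution, Q_j = Σ (P_i / 1 in) · U_{j−i}.
At t = 12 h (j=2): Q = (3.3/1)·0.9 + (0.8/1)·0.5 + (0.2/1)·0.0 = 3.37 cfs.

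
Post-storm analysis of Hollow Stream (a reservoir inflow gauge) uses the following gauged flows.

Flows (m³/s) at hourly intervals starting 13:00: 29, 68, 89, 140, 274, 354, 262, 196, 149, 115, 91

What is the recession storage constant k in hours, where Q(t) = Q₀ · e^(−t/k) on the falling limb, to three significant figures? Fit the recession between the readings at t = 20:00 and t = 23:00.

On the falling limb, Q drops from 196 to 91 m³/s between t = 20:00 and t = 23:00 (Δt = 3 h).
k = −Δt / ln(Q₂/Q₁) = −3 / ln(91/196) = 3.91 h.

k ≈ 3.91 h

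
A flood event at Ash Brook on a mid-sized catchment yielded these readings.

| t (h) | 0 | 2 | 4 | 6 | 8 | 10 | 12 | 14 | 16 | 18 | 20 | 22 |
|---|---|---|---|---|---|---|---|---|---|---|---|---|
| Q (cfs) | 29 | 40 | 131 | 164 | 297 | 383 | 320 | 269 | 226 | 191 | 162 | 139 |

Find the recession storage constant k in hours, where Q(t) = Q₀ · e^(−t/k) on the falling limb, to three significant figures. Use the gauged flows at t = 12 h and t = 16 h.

On the falling limb, Q drops from 320 to 226 cfs between t = 12 h and t = 16 h (Δt = 4 h).
k = −Δt / ln(Q₂/Q₁) = −4 / ln(226/320) = 11.5 h.

k ≈ 11.5 h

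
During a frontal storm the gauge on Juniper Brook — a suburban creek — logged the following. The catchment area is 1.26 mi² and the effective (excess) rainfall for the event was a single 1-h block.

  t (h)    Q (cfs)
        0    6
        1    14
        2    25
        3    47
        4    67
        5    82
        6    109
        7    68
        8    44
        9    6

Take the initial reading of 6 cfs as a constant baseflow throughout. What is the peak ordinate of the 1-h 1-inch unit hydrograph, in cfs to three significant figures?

U_p ≈ 205 cfs

Direct runoff: 0.0, 8.0, 19.0, 41.0, 61.0, 76.0, 103.0, 62.0, 38.0, 0.0 cfs; ΣQ_DR = 408.0 cfs, peak = 103.0 cfs.
Runoff depth d = ΣQ_DR·Δt / A = 408.0 × 3600 / (1.26 mi²) = 0.5018 in.
The 1-inch UH is the DRH scaled by (1 in)/d, so U_p = 103.0 × 1/0.5018 = 205 cfs.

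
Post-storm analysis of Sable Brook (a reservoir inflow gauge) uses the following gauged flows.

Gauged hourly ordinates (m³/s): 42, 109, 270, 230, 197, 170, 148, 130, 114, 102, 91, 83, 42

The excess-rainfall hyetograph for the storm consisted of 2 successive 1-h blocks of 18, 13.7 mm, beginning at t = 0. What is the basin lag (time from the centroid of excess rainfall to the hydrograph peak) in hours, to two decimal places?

t_L ≈ 1.07 h

Centroid of excess rainfall: t_c = Σ P_i·t̄_i / ΣP_i = 0.9322 h (block centres at 0.5, 1.5 h).
Hydrograph peak occurs at t = 2 h, so basin lag t_L = 2 − 0.9322 = 1.07 h.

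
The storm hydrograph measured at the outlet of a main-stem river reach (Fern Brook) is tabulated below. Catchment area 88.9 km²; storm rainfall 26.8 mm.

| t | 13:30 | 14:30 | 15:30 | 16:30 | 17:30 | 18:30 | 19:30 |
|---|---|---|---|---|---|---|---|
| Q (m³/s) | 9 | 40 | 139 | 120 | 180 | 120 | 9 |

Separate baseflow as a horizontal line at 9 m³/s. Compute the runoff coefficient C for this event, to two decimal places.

ΣQ_DR = 554.0 m³/s; V = ΣQ_DR·Δt = 1.994 × 10^6 m³.
Runoff depth d = V / A = 22.43 mm.
C = d / P = 22.43 / 26.8 = 0.84.

C ≈ 0.84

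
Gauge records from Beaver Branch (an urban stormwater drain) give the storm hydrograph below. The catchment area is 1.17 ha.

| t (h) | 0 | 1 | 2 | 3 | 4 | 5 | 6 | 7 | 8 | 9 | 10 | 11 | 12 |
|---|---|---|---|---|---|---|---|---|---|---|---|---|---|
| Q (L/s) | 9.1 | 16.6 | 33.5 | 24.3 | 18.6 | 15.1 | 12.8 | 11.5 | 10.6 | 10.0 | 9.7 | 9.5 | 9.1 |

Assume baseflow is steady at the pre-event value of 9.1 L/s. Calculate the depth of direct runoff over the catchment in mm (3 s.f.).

d ≈ 22.2 mm

Direct runoff: 0.0, 7.5, 24.4, 15.2, 9.5, 6.0, 3.7, 2.4, 1.5, 0.9, 0.6, 0.4, 0.0 L/s; ΣQ_DR = 72.10 L/s.
V = ΣQ_DR · Δt = 72.10 × 3600 s = 2.596 × 10^5 L.
Over A = 1.17 ha, depth = V / A = 22.2 mm.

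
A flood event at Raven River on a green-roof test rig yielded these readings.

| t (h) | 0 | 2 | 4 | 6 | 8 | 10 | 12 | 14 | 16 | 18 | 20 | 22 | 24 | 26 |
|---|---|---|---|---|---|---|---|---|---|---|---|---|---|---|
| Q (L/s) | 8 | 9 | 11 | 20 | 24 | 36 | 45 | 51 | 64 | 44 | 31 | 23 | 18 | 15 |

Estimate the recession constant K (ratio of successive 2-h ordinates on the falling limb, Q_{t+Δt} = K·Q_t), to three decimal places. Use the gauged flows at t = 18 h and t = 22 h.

K ≈ 0.723

Using the recession-limb readings at t = 18 h and t = 22 h: Q falls from 44 to 23 L/s over 2 intervals.
K = (Q₂/Q₁)^(1/2) = (23/44)^(1/2) = 0.723.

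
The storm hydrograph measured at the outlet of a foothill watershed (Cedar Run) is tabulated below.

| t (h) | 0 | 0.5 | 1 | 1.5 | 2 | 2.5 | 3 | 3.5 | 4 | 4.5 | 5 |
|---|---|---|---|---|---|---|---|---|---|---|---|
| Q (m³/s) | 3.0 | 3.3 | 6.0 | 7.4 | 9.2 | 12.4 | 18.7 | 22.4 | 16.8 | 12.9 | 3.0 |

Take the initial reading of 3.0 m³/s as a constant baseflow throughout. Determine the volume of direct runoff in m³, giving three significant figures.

V ≈ 1.48 × 10^5 m³

Direct-runoff ordinates (Q − Q_b): 0.0, 0.3, 3.0, 4.4, 6.2, 9.4, 15.7, 19.4, 13.8, 9.9, 0.0 m³/s.
ΣQ_DR = 82.10 m³/s.
With Δt = 0.5 h = 1800 s, V = ΣQ_DR · Δt = 82.10 × 1800 = 1.48 × 10^5 m³.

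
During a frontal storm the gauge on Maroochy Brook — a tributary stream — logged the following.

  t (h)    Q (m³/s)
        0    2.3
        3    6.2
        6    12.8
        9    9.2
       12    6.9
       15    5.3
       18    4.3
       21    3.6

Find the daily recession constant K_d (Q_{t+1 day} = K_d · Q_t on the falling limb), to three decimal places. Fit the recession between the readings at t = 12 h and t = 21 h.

Between t = 12 h and t = 21 h the flow falls from 6.9 to 3.6 m³/s over 3×3 h = 9 h.
Per-interval ratio K = (3.6/6.9)^(1/3) = 0.8050; K_d = K^(24/3) = 0.176.

K_d ≈ 0.176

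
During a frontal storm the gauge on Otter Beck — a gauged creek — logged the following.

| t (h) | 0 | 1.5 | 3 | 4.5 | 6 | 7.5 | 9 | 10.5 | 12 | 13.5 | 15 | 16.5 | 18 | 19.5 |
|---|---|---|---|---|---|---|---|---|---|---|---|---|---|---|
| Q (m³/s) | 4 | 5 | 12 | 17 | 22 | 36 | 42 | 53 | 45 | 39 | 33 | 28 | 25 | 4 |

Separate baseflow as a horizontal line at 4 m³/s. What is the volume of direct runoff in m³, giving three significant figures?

Direct-runoff ordinates (Q − Q_b): 0.0, 1.0, 8.0, 13.0, 18.0, 32.0, 38.0, 49.0, 41.0, 35.0, 29.0, 24.0, 21.0, 0.0 m³/s.
ΣQ_DR = 309.0 m³/s.
With Δt = 1.5 h = 5400 s, V = ΣQ_DR · Δt = 309.0 × 5400 = 1.67 × 10^6 m³.

V ≈ 1.67 × 10^6 m³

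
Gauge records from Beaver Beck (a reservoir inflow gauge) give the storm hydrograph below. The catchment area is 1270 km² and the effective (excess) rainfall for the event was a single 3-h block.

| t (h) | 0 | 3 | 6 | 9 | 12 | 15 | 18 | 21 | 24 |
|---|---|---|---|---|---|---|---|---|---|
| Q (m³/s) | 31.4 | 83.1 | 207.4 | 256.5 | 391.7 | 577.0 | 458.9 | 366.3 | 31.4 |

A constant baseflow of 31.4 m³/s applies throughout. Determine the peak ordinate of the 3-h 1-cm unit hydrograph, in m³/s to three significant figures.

Direct runoff: 0.0, 51.7, 176.0, 225.1, 360.3, 545.6, 427.5, 334.9, 0.0 m³/s; ΣQ_DR = 2121 m³/s, peak = 545.6 m³/s.
Runoff depth d = ΣQ_DR·Δt / A = 2121 × 10800 / (1270 km²) = 18.04 mm.
The 1-cm UH is the DRH scaled by (10 mm)/d, so U_p = 545.6 × 10/18.04 = 302 m³/s.

U_p ≈ 302 m³/s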